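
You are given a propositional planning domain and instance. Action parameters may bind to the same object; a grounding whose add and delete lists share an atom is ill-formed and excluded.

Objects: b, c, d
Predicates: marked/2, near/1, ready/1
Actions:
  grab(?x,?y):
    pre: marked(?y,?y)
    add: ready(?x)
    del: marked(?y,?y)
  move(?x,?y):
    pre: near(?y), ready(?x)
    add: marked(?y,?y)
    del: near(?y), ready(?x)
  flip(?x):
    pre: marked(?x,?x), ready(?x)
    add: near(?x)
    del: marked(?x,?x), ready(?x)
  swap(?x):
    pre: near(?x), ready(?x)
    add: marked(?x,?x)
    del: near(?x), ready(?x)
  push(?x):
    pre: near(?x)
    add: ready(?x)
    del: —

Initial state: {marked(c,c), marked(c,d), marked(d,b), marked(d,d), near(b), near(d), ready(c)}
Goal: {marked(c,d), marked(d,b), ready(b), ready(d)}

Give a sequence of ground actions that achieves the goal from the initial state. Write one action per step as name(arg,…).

grab(b,c); grab(d,d)

1. grab(b,c)  →  {marked(c,d), marked(d,b), marked(d,d), near(b), near(d), ready(b), ready(c)}
2. grab(d,d)  →  {marked(c,d), marked(d,b), near(b), near(d), ready(b), ready(c), ready(d)}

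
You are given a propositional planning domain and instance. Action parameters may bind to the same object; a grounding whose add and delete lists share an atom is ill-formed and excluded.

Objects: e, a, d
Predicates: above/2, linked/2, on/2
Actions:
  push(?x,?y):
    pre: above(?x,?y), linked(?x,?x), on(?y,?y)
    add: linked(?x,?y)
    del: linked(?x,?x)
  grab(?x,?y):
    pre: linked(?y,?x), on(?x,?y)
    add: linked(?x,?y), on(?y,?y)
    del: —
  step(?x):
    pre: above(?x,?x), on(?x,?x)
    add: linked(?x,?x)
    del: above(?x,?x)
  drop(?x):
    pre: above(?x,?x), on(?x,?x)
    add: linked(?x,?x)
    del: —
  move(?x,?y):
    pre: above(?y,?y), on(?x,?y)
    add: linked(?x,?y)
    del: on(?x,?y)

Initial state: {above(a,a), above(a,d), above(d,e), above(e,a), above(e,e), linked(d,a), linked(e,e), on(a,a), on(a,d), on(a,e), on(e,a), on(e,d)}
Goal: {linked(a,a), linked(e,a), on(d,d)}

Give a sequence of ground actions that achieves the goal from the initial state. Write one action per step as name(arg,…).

push(e,a); grab(a,d); step(a)

1. push(e,a)  →  {above(a,a), above(a,d), above(d,e), above(e,a), above(e,e), linked(d,a), linked(e,a), on(a,a), on(a,d), on(a,e), on(e,a), on(e,d)}
2. grab(a,d)  →  {above(a,a), above(a,d), above(d,e), above(e,a), above(e,e), linked(a,d), linked(d,a), linked(e,a), on(a,a), on(a,d), on(a,e), on(d,d), on(e,a), on(e,d)}
3. step(a)  →  {above(a,d), above(d,e), above(e,a), above(e,e), linked(a,a), linked(a,d), linked(d,a), linked(e,a), on(a,a), on(a,d), on(a,e), on(d,d), on(e,a), on(e,d)}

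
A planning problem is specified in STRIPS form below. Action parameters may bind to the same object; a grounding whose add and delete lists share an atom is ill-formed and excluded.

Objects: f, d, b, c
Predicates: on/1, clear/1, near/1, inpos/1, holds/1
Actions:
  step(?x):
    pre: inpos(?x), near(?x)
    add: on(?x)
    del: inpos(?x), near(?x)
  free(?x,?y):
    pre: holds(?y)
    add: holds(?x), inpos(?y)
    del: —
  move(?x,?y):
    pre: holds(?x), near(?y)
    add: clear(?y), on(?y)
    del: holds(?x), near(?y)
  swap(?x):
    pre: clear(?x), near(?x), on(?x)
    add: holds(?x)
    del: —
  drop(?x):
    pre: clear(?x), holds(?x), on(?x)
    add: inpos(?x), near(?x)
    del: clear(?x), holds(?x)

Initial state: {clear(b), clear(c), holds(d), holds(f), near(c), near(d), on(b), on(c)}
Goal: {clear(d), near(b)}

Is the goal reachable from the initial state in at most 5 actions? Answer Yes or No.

Yes

1. free(b,f)  →  {clear(b), clear(c), holds(b), holds(d), holds(f), inpos(f), near(c), near(d), on(b), on(c)}
2. move(f,d)  →  {clear(b), clear(c), clear(d), holds(b), holds(d), inpos(f), near(c), on(b), on(c), on(d)}
3. drop(b)  →  {clear(c), clear(d), holds(d), inpos(b), inpos(f), near(b), near(c), on(b), on(c), on(d)}
optimal plan length = 3; 3 ≤ 5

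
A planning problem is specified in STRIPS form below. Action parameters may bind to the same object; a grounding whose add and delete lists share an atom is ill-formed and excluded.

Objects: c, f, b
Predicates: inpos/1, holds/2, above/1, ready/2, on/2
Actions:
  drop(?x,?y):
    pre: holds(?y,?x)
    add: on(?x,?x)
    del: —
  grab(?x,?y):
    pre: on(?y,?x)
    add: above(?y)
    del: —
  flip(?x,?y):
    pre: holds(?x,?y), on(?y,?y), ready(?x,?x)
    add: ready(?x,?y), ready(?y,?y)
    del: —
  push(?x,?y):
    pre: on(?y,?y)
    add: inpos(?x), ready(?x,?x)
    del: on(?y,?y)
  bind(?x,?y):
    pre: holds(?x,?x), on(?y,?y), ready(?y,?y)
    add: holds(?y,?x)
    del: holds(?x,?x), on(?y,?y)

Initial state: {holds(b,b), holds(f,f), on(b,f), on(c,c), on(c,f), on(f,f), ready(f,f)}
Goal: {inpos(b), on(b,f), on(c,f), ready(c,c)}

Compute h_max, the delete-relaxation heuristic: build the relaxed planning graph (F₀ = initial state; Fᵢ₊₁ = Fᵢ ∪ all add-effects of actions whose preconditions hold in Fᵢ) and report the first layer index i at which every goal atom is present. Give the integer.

F0 = init (7 atoms)
F1 = F0 ∪ {above(b), above(c), above(f), holds(f,b), inpos(b), inpos(c), inpos(f), on(b,b), ready(b,b), ready(c,c)}  (17 atoms)
goal ⊆ F1  ⇒  h_max = 1

1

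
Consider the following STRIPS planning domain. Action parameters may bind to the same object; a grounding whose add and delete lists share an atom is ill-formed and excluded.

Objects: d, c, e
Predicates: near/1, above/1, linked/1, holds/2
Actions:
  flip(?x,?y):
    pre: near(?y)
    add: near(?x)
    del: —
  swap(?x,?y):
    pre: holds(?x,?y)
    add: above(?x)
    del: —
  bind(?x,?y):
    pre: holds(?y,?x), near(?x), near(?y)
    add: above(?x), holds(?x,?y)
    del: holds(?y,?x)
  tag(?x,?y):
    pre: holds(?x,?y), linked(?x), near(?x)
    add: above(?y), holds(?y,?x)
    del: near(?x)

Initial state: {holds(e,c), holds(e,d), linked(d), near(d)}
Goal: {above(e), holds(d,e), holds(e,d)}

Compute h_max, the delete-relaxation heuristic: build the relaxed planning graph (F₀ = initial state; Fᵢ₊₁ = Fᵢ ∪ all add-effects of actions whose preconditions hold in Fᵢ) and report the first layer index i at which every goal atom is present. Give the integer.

2

F0 = init (4 atoms)
F1 = F0 ∪ {above(e), near(c), near(e)}  (7 atoms)
F2 = F1 ∪ {above(c), above(d), holds(c,e), holds(d,e)}  (11 atoms)
goal ⊆ F2  ⇒  h_max = 2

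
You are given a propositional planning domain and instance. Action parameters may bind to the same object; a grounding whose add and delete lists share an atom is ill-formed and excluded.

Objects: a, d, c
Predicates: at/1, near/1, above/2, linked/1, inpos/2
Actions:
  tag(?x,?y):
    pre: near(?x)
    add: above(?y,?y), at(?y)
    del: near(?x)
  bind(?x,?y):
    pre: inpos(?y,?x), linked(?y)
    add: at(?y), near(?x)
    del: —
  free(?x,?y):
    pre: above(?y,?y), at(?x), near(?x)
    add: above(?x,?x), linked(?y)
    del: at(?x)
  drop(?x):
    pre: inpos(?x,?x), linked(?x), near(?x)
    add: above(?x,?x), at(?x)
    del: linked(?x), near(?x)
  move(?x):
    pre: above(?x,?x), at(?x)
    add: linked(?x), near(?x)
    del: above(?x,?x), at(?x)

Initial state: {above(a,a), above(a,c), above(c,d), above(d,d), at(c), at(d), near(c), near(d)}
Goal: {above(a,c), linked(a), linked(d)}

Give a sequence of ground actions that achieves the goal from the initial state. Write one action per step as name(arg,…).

free(d,a); free(c,d)

1. free(d,a)  →  {above(a,a), above(a,c), above(c,d), above(d,d), at(c), linked(a), near(c), near(d)}
2. free(c,d)  →  {above(a,a), above(a,c), above(c,c), above(c,d), above(d,d), linked(a), linked(d), near(c), near(d)}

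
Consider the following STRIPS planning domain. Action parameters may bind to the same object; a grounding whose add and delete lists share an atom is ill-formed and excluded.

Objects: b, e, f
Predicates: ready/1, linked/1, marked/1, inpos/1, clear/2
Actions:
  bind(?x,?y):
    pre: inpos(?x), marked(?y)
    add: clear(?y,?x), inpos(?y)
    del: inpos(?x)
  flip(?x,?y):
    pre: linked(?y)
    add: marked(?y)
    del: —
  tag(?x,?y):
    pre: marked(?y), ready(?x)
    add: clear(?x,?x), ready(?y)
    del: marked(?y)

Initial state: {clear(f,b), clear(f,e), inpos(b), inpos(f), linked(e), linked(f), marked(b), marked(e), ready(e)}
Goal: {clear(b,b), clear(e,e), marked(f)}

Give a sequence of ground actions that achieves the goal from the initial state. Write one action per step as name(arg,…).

flip(b,f); tag(e,b); tag(b,e)

1. flip(b,f)  →  {clear(f,b), clear(f,e), inpos(b), inpos(f), linked(e), linked(f), marked(b), marked(e), marked(f), ready(e)}
2. tag(e,b)  →  {clear(e,e), clear(f,b), clear(f,e), inpos(b), inpos(f), linked(e), linked(f), marked(e), marked(f), ready(b), ready(e)}
3. tag(b,e)  →  {clear(b,b), clear(e,e), clear(f,b), clear(f,e), inpos(b), inpos(f), linked(e), linked(f), marked(f), ready(b), ready(e)}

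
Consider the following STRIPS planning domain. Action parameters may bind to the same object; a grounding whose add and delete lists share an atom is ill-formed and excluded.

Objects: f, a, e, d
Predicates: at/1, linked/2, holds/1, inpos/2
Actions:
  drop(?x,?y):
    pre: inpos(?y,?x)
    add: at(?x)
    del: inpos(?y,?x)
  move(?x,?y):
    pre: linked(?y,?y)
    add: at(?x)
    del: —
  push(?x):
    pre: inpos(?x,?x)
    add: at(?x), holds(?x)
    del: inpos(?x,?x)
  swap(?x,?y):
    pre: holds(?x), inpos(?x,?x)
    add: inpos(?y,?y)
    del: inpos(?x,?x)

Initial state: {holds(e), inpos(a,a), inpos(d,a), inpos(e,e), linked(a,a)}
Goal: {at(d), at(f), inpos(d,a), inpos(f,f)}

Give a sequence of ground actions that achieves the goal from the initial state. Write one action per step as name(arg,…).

move(f,a); move(d,a); swap(e,f)

1. move(f,a)  →  {at(f), holds(e), inpos(a,a), inpos(d,a), inpos(e,e), linked(a,a)}
2. move(d,a)  →  {at(d), at(f), holds(e), inpos(a,a), inpos(d,a), inpos(e,e), linked(a,a)}
3. swap(e,f)  →  {at(d), at(f), holds(e), inpos(a,a), inpos(d,a), inpos(f,f), linked(a,a)}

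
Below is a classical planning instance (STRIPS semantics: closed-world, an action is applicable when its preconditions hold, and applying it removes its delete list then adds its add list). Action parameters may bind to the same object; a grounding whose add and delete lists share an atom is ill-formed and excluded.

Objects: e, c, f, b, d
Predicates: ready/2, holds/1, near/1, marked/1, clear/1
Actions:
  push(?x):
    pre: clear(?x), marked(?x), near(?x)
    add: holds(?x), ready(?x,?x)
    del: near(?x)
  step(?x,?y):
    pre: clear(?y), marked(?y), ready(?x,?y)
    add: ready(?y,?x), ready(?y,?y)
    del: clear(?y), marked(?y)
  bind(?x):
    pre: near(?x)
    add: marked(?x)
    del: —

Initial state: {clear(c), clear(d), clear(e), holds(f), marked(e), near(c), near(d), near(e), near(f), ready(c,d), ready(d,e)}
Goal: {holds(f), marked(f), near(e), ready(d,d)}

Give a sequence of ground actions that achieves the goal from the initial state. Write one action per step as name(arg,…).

bind(f); bind(d); push(d)

1. bind(f)  →  {clear(c), clear(d), clear(e), holds(f), marked(e), marked(f), near(c), near(d), near(e), near(f), ready(c,d), ready(d,e)}
2. bind(d)  →  {clear(c), clear(d), clear(e), holds(f), marked(d), marked(e), marked(f), near(c), near(d), near(e), near(f), ready(c,d), ready(d,e)}
3. push(d)  →  {clear(c), clear(d), clear(e), holds(d), holds(f), marked(d), marked(e), marked(f), near(c), near(e), near(f), ready(c,d), ready(d,d), ready(d,e)}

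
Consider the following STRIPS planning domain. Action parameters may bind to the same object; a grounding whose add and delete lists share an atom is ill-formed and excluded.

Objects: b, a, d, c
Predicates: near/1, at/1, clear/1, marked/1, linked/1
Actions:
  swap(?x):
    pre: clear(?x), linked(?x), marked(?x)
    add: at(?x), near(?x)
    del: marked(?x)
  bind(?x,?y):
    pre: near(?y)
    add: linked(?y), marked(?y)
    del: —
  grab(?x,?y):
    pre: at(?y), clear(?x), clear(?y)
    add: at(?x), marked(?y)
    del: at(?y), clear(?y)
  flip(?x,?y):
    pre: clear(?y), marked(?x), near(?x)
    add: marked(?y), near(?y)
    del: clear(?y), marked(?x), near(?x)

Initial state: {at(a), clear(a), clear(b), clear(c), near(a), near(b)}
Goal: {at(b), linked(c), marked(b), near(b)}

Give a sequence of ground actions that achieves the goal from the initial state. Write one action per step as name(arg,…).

bind(b,b); grab(b,a); flip(a,c); bind(b,c)

1. bind(b,b)  →  {at(a), clear(a), clear(b), clear(c), linked(b), marked(b), near(a), near(b)}
2. grab(b,a)  →  {at(b), clear(b), clear(c), linked(b), marked(a), marked(b), near(a), near(b)}
3. flip(a,c)  →  {at(b), clear(b), linked(b), marked(b), marked(c), near(b), near(c)}
4. bind(b,c)  →  {at(b), clear(b), linked(b), linked(c), marked(b), marked(c), near(b), near(c)}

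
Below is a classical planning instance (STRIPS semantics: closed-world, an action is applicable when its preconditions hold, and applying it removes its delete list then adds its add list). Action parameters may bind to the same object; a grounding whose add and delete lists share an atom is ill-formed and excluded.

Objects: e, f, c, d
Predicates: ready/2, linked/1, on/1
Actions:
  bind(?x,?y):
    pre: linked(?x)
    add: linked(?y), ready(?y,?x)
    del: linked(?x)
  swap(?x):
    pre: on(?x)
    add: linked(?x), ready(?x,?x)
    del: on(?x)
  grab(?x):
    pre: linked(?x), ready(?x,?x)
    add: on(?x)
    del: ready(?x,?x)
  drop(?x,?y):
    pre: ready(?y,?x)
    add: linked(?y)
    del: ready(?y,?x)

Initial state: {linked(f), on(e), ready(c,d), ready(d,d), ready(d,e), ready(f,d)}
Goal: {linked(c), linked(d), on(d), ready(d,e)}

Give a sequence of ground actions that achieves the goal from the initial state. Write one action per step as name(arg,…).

bind(f,d); grab(d); drop(d,c)

1. bind(f,d)  →  {linked(d), on(e), ready(c,d), ready(d,d), ready(d,e), ready(d,f), ready(f,d)}
2. grab(d)  →  {linked(d), on(d), on(e), ready(c,d), ready(d,e), ready(d,f), ready(f,d)}
3. drop(d,c)  →  {linked(c), linked(d), on(d), on(e), ready(d,e), ready(d,f), ready(f,d)}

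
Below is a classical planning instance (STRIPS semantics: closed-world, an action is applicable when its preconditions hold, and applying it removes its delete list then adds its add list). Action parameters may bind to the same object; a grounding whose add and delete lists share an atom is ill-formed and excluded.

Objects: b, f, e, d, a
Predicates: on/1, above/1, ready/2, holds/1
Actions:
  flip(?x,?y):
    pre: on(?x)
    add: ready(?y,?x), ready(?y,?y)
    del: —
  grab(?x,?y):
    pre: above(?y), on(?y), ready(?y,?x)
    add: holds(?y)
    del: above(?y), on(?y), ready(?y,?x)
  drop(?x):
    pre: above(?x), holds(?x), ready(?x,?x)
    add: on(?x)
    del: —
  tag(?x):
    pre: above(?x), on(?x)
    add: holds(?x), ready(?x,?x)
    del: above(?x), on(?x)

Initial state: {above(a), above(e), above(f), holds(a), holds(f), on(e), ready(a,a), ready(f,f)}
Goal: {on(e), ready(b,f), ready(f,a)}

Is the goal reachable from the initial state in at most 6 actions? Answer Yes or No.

1. drop(f)  →  {above(a), above(e), above(f), holds(a), holds(f), on(e), on(f), ready(a,a), ready(f,f)}
2. flip(f,b)  →  {above(a), above(e), above(f), holds(a), holds(f), on(e), on(f), ready(a,a), ready(b,b), ready(b,f), ready(f,f)}
3. drop(a)  →  {above(a), above(e), above(f), holds(a), holds(f), on(a), on(e), on(f), ready(a,a), ready(b,b), ready(b,f), ready(f,f)}
4. flip(a,f)  →  {above(a), above(e), above(f), holds(a), holds(f), on(a), on(e), on(f), ready(a,a), ready(b,b), ready(b,f), ready(f,a), ready(f,f)}
optimal plan length = 4; 4 ≤ 6

Yes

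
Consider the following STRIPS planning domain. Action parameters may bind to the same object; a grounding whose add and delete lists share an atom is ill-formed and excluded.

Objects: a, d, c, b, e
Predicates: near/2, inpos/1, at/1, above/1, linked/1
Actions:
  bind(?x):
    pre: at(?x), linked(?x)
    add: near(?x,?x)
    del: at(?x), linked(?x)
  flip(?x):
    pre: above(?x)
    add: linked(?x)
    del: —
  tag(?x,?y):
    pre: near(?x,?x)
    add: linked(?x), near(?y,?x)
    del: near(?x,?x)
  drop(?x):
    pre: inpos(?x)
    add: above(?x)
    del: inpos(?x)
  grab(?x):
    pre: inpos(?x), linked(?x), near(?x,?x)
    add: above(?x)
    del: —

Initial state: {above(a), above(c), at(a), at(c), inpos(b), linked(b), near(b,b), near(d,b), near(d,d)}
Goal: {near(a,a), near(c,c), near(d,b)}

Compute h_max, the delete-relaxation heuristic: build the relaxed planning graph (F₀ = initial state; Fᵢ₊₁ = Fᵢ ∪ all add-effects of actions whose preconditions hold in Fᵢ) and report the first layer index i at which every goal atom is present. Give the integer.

2

F0 = init (9 atoms)
F1 = F0 ∪ {above(b), linked(a), linked(c), linked(d), near(a,b), near(a,d), near(b,d), near(c,b), near(c,d), near(e,b), near(e,d)}  (20 atoms)
F2 = F1 ∪ {near(a,a), near(c,c)}  (22 atoms)
goal ⊆ F2  ⇒  h_max = 2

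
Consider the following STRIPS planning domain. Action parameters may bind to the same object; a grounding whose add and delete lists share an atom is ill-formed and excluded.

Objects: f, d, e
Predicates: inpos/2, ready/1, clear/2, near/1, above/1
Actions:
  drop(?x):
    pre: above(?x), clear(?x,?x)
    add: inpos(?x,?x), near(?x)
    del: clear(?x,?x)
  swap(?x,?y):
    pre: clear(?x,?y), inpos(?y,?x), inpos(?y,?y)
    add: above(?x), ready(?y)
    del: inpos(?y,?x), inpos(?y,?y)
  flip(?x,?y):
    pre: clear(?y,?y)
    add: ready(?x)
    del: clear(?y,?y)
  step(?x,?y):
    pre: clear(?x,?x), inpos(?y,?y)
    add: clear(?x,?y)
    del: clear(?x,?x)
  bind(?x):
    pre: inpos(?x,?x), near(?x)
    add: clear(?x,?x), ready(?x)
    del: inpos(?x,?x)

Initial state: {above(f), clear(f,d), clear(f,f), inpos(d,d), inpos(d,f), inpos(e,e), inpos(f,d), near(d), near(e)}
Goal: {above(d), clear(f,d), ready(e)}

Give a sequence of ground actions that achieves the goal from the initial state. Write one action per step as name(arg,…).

1. drop(f)  →  {above(f), clear(f,d), inpos(d,d), inpos(d,f), inpos(e,e), inpos(f,d), inpos(f,f), near(d), near(e), near(f)}
2. bind(d)  →  {above(f), clear(d,d), clear(f,d), inpos(d,f), inpos(e,e), inpos(f,d), inpos(f,f), near(d), near(e), near(f), ready(d)}
3. step(d,f)  →  {above(f), clear(d,f), clear(f,d), inpos(d,f), inpos(e,e), inpos(f,d), inpos(f,f), near(d), near(e), near(f), ready(d)}
4. swap(d,f)  →  {above(d), above(f), clear(d,f), clear(f,d), inpos(d,f), inpos(e,e), near(d), near(e), near(f), ready(d), ready(f)}
5. bind(e)  →  {above(d), above(f), clear(d,f), clear(e,e), clear(f,d), inpos(d,f), near(d), near(e), near(f), ready(d), ready(e), ready(f)}

drop(f); bind(d); step(d,f); swap(d,f); bind(e)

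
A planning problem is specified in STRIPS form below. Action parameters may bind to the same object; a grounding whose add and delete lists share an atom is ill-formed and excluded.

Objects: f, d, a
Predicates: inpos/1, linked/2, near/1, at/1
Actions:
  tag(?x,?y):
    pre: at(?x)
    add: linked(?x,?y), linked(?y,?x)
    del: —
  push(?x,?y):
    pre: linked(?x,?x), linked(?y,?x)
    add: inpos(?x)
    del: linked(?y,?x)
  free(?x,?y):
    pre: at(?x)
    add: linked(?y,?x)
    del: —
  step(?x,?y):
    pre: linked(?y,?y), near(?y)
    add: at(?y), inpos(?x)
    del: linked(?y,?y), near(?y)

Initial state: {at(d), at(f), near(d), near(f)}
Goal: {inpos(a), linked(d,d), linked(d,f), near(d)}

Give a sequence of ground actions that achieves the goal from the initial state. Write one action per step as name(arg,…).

1. tag(f,f)  →  {at(d), at(f), linked(f,f), near(d), near(f)}
2. tag(f,d)  →  {at(d), at(f), linked(d,f), linked(f,d), linked(f,f), near(d), near(f)}
3. tag(d,d)  →  {at(d), at(f), linked(d,d), linked(d,f), linked(f,d), linked(f,f), near(d), near(f)}
4. step(a,f)  →  {at(d), at(f), inpos(a), linked(d,d), linked(d,f), linked(f,d), near(d)}

tag(f,f); tag(f,d); tag(d,d); step(a,f)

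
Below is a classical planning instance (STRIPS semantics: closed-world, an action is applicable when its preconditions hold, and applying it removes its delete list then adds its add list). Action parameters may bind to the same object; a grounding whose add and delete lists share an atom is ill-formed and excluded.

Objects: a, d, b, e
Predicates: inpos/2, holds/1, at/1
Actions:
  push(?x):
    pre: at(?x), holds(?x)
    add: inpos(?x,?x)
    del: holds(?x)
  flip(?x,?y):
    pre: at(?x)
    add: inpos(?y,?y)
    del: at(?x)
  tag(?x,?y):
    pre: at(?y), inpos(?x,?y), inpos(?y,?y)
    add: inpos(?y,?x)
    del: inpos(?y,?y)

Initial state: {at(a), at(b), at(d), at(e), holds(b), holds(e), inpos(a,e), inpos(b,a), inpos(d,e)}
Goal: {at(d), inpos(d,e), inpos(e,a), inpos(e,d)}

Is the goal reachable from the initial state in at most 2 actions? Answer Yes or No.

No

1. push(e)  →  {at(a), at(b), at(d), at(e), holds(b), inpos(a,e), inpos(b,a), inpos(d,e), inpos(e,e)}
2. tag(a,e)  →  {at(a), at(b), at(d), at(e), holds(b), inpos(a,e), inpos(b,a), inpos(d,e), inpos(e,a)}
3. flip(a,e)  →  {at(b), at(d), at(e), holds(b), inpos(a,e), inpos(b,a), inpos(d,e), inpos(e,a), inpos(e,e)}
4. tag(d,e)  →  {at(b), at(d), at(e), holds(b), inpos(a,e), inpos(b,a), inpos(d,e), inpos(e,a), inpos(e,d)}
optimal plan length = 4; 4 > 2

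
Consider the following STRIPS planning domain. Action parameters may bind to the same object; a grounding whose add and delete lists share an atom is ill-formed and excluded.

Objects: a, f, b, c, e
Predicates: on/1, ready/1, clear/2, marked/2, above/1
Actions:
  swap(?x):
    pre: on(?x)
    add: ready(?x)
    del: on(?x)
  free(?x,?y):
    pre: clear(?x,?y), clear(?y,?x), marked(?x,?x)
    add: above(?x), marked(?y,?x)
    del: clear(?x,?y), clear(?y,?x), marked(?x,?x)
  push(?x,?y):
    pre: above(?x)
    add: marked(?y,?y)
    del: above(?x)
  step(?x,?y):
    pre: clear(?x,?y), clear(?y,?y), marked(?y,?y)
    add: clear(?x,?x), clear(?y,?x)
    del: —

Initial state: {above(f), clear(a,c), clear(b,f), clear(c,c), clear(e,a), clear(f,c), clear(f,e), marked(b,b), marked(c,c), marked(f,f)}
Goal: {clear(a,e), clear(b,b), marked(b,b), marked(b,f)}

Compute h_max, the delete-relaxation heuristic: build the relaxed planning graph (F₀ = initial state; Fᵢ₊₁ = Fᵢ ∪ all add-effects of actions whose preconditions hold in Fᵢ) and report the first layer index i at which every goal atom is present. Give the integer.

F0 = init (10 atoms)
F1 = F0 ∪ {clear(a,a), clear(c,a), clear(c,f), clear(f,f), marked(a,a), marked(e,e)}  (16 atoms)
F2 = F1 ∪ {above(a), above(c), clear(a,e), clear(b,b), clear(e,e), clear(f,b), marked(a,c), marked(c,a), marked(c,f), marked(f,c)}  (26 atoms)
F3 = F2 ∪ {above(b), above(e), clear(e,f), marked(a,e), marked(b,f), marked(e,a), marked(f,b)}  (33 atoms)
goal ⊆ F3  ⇒  h_max = 3

3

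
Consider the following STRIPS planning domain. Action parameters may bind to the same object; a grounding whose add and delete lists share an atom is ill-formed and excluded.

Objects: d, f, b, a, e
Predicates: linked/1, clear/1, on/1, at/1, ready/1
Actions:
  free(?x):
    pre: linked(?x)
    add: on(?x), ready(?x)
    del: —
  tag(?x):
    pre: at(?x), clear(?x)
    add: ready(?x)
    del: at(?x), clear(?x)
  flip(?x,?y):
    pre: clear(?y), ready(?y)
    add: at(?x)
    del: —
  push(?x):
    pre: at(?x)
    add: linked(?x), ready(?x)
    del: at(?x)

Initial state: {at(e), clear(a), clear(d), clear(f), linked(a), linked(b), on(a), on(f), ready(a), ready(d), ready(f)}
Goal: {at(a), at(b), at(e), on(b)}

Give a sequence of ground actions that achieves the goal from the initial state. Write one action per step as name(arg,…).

1. free(b)  →  {at(e), clear(a), clear(d), clear(f), linked(a), linked(b), on(a), on(b), on(f), ready(a), ready(b), ready(d), ready(f)}
2. flip(b,d)  →  {at(b), at(e), clear(a), clear(d), clear(f), linked(a), linked(b), on(a), on(b), on(f), ready(a), ready(b), ready(d), ready(f)}
3. flip(a,d)  →  {at(a), at(b), at(e), clear(a), clear(d), clear(f), linked(a), linked(b), on(a), on(b), on(f), ready(a), ready(b), ready(d), ready(f)}

free(b); flip(b,d); flip(a,d)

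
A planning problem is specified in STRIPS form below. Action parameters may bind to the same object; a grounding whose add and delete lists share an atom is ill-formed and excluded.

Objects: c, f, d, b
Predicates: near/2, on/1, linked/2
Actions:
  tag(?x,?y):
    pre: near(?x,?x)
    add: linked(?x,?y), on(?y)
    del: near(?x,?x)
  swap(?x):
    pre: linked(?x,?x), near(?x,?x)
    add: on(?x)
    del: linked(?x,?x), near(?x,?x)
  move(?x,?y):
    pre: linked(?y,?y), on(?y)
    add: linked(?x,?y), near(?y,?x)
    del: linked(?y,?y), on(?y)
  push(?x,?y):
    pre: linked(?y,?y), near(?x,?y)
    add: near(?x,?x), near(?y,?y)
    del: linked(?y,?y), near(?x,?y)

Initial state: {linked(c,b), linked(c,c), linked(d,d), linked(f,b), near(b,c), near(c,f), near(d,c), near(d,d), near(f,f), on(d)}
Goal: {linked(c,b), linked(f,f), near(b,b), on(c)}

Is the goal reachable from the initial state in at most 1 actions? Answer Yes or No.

1. tag(f,f)  →  {linked(c,b), linked(c,c), linked(d,d), linked(f,b), linked(f,f), near(b,c), near(c,f), near(d,c), near(d,d), on(d), on(f)}
2. tag(d,c)  →  {linked(c,b), linked(c,c), linked(d,c), linked(d,d), linked(f,b), linked(f,f), near(b,c), near(c,f), near(d,c), on(c), on(d), on(f)}
3. push(b,c)  →  {linked(c,b), linked(d,c), linked(d,d), linked(f,b), linked(f,f), near(b,b), near(c,c), near(c,f), near(d,c), on(c), on(d), on(f)}
optimal plan length = 3; 3 > 1

No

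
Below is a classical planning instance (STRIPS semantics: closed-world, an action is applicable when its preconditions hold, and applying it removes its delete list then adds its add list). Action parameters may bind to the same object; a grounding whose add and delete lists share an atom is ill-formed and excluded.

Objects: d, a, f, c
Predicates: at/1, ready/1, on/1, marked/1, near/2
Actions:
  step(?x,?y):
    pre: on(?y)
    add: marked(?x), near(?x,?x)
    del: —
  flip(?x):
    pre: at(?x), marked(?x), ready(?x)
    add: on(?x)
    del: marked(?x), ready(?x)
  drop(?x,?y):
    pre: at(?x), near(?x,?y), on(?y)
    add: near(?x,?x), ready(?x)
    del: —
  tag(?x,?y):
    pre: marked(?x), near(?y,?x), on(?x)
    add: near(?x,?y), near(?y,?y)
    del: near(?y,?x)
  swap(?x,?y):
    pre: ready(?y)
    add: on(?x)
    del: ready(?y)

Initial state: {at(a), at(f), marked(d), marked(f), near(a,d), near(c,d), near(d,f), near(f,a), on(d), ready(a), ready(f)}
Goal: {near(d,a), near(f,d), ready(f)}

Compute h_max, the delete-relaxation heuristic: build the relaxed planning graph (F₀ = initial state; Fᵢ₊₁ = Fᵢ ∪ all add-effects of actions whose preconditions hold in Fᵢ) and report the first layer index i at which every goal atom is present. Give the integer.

F0 = init (11 atoms)
F1 = F0 ∪ {marked(a), marked(c), near(a,a), near(c,c), near(d,a), near(d,c), near(d,d), near(f,f), on(a), on(c), on(f)}  (22 atoms)
F2 = F1 ∪ {near(a,f), near(f,d)}  (24 atoms)
goal ⊆ F2  ⇒  h_max = 2

2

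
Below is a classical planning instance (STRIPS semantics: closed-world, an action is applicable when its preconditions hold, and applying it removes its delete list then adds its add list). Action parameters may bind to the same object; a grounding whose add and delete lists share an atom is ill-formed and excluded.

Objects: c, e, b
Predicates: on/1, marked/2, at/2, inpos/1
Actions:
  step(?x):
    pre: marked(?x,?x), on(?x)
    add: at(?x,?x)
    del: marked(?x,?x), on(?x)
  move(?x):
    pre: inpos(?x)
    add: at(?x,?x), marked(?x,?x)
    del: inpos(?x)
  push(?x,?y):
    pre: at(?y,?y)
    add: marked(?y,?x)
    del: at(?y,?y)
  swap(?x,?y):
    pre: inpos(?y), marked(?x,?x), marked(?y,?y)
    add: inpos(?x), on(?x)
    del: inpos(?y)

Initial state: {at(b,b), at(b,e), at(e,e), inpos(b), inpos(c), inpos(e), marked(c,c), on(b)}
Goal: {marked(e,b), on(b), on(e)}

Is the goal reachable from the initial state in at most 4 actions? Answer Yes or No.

1. move(e)  →  {at(b,b), at(b,e), at(e,e), inpos(b), inpos(c), marked(c,c), marked(e,e), on(b)}
2. push(b,e)  →  {at(b,b), at(b,e), inpos(b), inpos(c), marked(c,c), marked(e,b), marked(e,e), on(b)}
3. swap(e,c)  →  {at(b,b), at(b,e), inpos(b), inpos(e), marked(c,c), marked(e,b), marked(e,e), on(b), on(e)}
optimal plan length = 3; 3 ≤ 4

Yes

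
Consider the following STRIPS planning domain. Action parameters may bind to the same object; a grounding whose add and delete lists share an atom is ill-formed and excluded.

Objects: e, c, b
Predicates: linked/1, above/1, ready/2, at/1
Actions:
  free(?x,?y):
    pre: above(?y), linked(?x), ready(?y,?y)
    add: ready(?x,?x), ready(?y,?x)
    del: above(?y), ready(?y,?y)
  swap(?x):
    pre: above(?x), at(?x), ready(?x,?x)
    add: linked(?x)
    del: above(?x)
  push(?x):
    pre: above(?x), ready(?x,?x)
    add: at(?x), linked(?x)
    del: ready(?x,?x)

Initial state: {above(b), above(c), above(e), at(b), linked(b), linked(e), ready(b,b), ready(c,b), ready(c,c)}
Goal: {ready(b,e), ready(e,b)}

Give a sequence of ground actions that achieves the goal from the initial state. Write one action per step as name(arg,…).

free(e,b); free(b,e)

1. free(e,b)  →  {above(c), above(e), at(b), linked(b), linked(e), ready(b,e), ready(c,b), ready(c,c), ready(e,e)}
2. free(b,e)  →  {above(c), at(b), linked(b), linked(e), ready(b,b), ready(b,e), ready(c,b), ready(c,c), ready(e,b)}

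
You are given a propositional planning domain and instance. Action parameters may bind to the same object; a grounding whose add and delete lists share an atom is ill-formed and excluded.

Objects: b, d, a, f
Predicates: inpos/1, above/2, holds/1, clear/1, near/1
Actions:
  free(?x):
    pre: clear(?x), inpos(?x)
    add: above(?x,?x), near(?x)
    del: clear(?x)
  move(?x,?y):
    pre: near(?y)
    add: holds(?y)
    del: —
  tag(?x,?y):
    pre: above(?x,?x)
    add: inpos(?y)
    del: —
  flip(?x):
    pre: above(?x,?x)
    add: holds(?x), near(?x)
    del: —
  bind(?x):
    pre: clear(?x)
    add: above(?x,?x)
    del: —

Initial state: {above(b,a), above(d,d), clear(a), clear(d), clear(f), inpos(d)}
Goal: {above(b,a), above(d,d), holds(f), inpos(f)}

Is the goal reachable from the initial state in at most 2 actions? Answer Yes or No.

No

1. tag(d,f)  →  {above(b,a), above(d,d), clear(a), clear(d), clear(f), inpos(d), inpos(f)}
2. free(f)  →  {above(b,a), above(d,d), above(f,f), clear(a), clear(d), inpos(d), inpos(f), near(f)}
3. move(b,f)  →  {above(b,a), above(d,d), above(f,f), clear(a), clear(d), holds(f), inpos(d), inpos(f), near(f)}
optimal plan length = 3; 3 > 2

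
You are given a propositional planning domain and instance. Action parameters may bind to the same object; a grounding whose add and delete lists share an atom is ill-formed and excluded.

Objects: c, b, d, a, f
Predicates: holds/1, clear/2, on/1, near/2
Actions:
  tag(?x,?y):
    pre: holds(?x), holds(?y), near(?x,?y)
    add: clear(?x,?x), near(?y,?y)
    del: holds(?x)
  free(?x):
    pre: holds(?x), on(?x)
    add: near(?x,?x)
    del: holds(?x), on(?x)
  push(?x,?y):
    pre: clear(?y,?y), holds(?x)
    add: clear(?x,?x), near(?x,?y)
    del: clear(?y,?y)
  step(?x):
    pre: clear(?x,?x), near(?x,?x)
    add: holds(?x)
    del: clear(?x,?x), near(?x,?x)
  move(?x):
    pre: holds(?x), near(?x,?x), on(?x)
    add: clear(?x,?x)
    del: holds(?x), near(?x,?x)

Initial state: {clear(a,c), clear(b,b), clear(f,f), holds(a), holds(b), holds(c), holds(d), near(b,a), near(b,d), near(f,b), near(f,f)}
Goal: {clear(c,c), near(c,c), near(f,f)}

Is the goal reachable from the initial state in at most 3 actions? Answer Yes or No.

1. push(c,b)  →  {clear(a,c), clear(c,c), clear(f,f), holds(a), holds(b), holds(c), holds(d), near(b,a), near(b,d), near(c,b), near(f,b), near(f,f)}
2. push(b,c)  →  {clear(a,c), clear(b,b), clear(f,f), holds(a), holds(b), holds(c), holds(d), near(b,a), near(b,c), near(b,d), near(c,b), near(f,b), near(f,f)}
3. tag(b,c)  →  {clear(a,c), clear(b,b), clear(f,f), holds(a), holds(c), holds(d), near(b,a), near(b,c), near(b,d), near(c,b), near(c,c), near(f,b), near(f,f)}
4. tag(c,c)  →  {clear(a,c), clear(b,b), clear(c,c), clear(f,f), holds(a), holds(d), near(b,a), near(b,c), near(b,d), near(c,b), near(c,c), near(f,b), near(f,f)}
optimal plan length = 4; 4 > 3

No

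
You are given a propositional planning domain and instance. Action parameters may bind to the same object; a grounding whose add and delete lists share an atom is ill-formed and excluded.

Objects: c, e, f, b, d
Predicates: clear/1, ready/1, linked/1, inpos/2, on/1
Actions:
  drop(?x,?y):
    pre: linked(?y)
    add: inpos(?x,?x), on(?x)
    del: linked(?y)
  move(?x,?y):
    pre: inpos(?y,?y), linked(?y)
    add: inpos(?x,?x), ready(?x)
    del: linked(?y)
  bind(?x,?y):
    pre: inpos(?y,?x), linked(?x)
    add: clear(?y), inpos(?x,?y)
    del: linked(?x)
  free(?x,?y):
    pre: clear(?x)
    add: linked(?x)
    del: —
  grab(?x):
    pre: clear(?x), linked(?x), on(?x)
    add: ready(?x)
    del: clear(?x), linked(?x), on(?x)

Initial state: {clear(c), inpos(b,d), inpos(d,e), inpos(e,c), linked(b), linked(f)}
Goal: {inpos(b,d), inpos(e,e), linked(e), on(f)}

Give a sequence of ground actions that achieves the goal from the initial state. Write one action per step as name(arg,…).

1. drop(e,f)  →  {clear(c), inpos(b,d), inpos(d,e), inpos(e,c), inpos(e,e), linked(b), on(e)}
2. drop(f,b)  →  {clear(c), inpos(b,d), inpos(d,e), inpos(e,c), inpos(e,e), inpos(f,f), on(e), on(f)}
3. free(c,c)  →  {clear(c), inpos(b,d), inpos(d,e), inpos(e,c), inpos(e,e), inpos(f,f), linked(c), on(e), on(f)}
4. bind(c,e)  →  {clear(c), clear(e), inpos(b,d), inpos(c,e), inpos(d,e), inpos(e,c), inpos(e,e), inpos(f,f), on(e), on(f)}
5. free(e,c)  →  {clear(c), clear(e), inpos(b,d), inpos(c,e), inpos(d,e), inpos(e,c), inpos(e,e), inpos(f,f), linked(e), on(e), on(f)}

drop(e,f); drop(f,b); free(c,c); bind(c,e); free(e,c)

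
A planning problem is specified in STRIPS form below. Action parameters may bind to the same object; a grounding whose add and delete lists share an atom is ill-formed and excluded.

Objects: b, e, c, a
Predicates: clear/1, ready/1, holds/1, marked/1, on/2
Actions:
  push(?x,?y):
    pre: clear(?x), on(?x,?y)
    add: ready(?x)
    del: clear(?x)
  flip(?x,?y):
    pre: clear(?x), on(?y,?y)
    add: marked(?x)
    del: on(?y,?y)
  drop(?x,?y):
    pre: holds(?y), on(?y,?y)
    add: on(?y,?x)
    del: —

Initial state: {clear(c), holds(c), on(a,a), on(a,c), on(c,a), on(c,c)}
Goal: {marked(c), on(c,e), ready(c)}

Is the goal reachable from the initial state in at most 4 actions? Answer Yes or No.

Yes

1. flip(c,a)  →  {clear(c), holds(c), marked(c), on(a,c), on(c,a), on(c,c)}
2. push(c,c)  →  {holds(c), marked(c), on(a,c), on(c,a), on(c,c), ready(c)}
3. drop(e,c)  →  {holds(c), marked(c), on(a,c), on(c,a), on(c,c), on(c,e), ready(c)}
optimal plan length = 3; 3 ≤ 4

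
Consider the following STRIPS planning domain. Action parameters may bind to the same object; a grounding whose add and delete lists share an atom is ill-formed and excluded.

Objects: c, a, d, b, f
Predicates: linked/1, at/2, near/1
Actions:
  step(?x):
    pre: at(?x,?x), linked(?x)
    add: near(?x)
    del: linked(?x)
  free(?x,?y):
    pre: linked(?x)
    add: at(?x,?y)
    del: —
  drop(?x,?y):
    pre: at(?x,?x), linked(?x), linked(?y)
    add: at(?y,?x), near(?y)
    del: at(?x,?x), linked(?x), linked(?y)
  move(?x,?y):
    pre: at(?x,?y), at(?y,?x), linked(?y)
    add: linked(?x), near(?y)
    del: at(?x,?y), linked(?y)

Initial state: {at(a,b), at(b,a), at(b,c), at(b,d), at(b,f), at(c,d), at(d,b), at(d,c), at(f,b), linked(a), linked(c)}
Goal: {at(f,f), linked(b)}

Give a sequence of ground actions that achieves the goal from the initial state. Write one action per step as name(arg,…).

1. free(c,b)  →  {at(a,b), at(b,a), at(b,c), at(b,d), at(b,f), at(c,b), at(c,d), at(d,b), at(d,c), at(f,b), linked(a), linked(c)}
2. move(b,c)  →  {at(a,b), at(b,a), at(b,d), at(b,f), at(c,b), at(c,d), at(d,b), at(d,c), at(f,b), linked(a), linked(b), near(c)}
3. move(f,b)  →  {at(a,b), at(b,a), at(b,d), at(b,f), at(c,b), at(c,d), at(d,b), at(d,c), linked(a), linked(f), near(b), near(c)}
4. free(f,f)  →  {at(a,b), at(b,a), at(b,d), at(b,f), at(c,b), at(c,d), at(d,b), at(d,c), at(f,f), linked(a), linked(f), near(b), near(c)}
5. move(b,a)  →  {at(a,b), at(b,d), at(b,f), at(c,b), at(c,d), at(d,b), at(d,c), at(f,f), linked(b), linked(f), near(a), near(b), near(c)}

free(c,b); move(b,c); move(f,b); free(f,f); move(b,a)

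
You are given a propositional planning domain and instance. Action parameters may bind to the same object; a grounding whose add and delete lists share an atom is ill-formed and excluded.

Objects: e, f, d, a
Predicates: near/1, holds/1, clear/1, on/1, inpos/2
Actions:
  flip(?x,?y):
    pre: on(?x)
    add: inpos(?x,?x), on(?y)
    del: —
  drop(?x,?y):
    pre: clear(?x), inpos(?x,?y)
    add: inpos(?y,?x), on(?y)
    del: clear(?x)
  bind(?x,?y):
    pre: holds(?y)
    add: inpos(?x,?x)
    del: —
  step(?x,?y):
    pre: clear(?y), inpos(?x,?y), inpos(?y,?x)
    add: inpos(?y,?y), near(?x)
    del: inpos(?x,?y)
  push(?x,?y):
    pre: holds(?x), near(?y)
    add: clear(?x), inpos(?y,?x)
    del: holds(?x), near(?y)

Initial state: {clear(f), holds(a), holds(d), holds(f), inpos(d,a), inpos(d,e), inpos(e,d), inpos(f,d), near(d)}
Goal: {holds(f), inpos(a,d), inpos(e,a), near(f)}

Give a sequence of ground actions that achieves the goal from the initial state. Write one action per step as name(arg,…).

drop(f,d); push(d,d); step(e,d); step(f,d); drop(d,a); push(a,e)

1. drop(f,d)  →  {holds(a), holds(d), holds(f), inpos(d,a), inpos(d,e), inpos(d,f), inpos(e,d), inpos(f,d), near(d), on(d)}
2. push(d,d)  →  {clear(d), holds(a), holds(f), inpos(d,a), inpos(d,d), inpos(d,e), inpos(d,f), inpos(e,d), inpos(f,d), on(d)}
3. step(e,d)  →  {clear(d), holds(a), holds(f), inpos(d,a), inpos(d,d), inpos(d,e), inpos(d,f), inpos(f,d), near(e), on(d)}
4. step(f,d)  →  {clear(d), holds(a), holds(f), inpos(d,a), inpos(d,d), inpos(d,e), inpos(d,f), near(e), near(f), on(d)}
5. drop(d,a)  →  {holds(a), holds(f), inpos(a,d), inpos(d,a), inpos(d,d), inpos(d,e), inpos(d,f), near(e), near(f), on(a), on(d)}
6. push(a,e)  →  {clear(a), holds(f), inpos(a,d), inpos(d,a), inpos(d,d), inpos(d,e), inpos(d,f), inpos(e,a), near(f), on(a), on(d)}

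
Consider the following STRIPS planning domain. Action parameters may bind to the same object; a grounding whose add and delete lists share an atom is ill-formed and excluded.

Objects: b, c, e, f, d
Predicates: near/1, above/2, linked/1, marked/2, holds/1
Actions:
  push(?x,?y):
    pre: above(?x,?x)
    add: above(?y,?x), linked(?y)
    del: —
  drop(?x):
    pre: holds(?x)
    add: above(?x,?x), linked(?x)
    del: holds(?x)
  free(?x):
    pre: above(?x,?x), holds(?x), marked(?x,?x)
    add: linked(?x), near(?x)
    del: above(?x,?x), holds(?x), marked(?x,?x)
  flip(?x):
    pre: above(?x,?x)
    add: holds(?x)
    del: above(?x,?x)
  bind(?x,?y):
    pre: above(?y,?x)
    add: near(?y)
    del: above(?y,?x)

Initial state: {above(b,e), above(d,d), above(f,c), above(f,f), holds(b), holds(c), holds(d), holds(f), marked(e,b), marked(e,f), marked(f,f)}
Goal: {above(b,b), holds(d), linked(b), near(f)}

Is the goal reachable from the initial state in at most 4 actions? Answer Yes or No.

1. drop(b)  →  {above(b,b), above(b,e), above(d,d), above(f,c), above(f,f), holds(c), holds(d), holds(f), linked(b), marked(e,b), marked(e,f), marked(f,f)}
2. free(f)  →  {above(b,b), above(b,e), above(d,d), above(f,c), holds(c), holds(d), linked(b), linked(f), marked(e,b), marked(e,f), near(f)}
optimal plan length = 2; 2 ≤ 4

Yes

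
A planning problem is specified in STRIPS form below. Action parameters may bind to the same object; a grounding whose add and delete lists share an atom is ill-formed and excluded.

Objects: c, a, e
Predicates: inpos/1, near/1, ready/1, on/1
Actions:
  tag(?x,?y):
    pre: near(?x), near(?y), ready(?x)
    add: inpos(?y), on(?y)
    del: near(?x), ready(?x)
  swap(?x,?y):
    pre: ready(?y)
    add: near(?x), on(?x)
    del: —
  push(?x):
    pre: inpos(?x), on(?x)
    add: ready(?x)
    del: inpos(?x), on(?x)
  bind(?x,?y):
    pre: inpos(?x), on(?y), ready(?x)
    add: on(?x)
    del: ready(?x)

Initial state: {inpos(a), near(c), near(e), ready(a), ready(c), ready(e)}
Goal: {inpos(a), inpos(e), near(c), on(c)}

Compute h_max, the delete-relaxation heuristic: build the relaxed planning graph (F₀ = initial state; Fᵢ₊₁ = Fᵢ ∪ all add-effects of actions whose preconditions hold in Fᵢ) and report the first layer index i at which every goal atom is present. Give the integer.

1

F0 = init (6 atoms)
F1 = F0 ∪ {inpos(c), inpos(e), near(a), on(a), on(c), on(e)}  (12 atoms)
goal ⊆ F1  ⇒  h_max = 1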